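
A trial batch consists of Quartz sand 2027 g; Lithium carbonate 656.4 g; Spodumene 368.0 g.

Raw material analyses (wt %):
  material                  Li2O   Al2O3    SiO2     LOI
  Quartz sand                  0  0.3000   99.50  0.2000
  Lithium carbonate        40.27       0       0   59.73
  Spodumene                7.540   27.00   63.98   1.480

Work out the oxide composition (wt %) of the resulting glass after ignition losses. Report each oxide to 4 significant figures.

Glass mass = 2650 g (batch 3051 − LOI 401.6).
Composition: Li2O 11.02%, Al2O3 3.979%, SiO2 85.00%

The working math maintains full precision at every stage. The intermediate values are printed rounded to 4 significant figures; each reported result includes exactly one rounding; the derived quantities (totals, LOI, net glass mass, the three compositions, the yield) are rebuilt at exact precision from the weighed amounts for 2650 g of glass as quoted within either problem or answer.
Oxide-by-oxide delivered mass:
  Li2O: 656.4·0.4027 + 368.0·0.07540 = 292.1 g
  Al2O3: 2027·0.003000 + 368.0·0.2700 = 105.4 g
  SiO2: 2027·0.9950 + 368.0·0.6398 = 2252 g
LOI: 2027·0.002000 + 656.4·0.5973 + 368.0·0.01480 = 401.6 g
batch − LOI leaves glass = 3051 − 401.6 = 2650 g (equal to the oxide-mass sum)
percent share: oxide ÷ glass, ×100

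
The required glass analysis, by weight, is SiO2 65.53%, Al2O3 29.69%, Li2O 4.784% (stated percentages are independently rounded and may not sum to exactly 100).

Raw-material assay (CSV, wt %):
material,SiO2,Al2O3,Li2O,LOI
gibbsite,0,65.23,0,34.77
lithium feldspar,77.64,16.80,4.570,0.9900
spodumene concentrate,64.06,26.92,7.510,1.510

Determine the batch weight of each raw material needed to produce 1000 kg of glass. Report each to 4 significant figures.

Full precision is carried at all times; intermediates appear, rounded to 4 significant digits, on the page — each reported value is rounded just once — all derived quantities (ignition loss, yield, net glass mass, the three compositions, the totals) are re-derived starting from the weights at 1000 kg of glass in exact precision, as quoted within the question or the answer.
The oxide mass targets at 1000 kg glass:
  SiO2: 65.53% × 1000 = 655.3 kg
  Al2O3: 29.69% × 1000 = 296.9 kg
  Li2O: 4.784% × 1000 = 47.84 kg
Checking each oxide sum with the batch weights as given, per the basis as stated (summed amounts equal target values given rounding of the digits):
  SiO2: 639.5·0.7764 + 247.9·0.6406 = 655.3 kg (target 655.3 kg)
  Al2O3: 188.2·0.6523 + 639.5·0.1680 + 247.9·0.2692 = 296.9 kg (target 296.9 kg)
  Li2O: 639.5·0.04570 + 247.9·0.07510 = 47.84 kg (target 47.84 kg)
Glass mass check: batch total minus LOI = 1000 kg (targets for the oxides total 1000 kg; versus the stated basis of 1000 kg — any gap is answer rounding).
Summing the batch: Σ batch = 1076 kg; Σ batch·LOI gives LOI loss = 75.51 kg; the yield ratio, glass ÷ batch: 92.98%.

Batch per 1000 kg glass:
  gibbsite: 188.2 kg
  lithium feldspar: 639.5 kg
  spodumene concentrate: 247.9 kg
Total batch = 1076 kg; LOI loss = 75.51 kg; yield = 92.98%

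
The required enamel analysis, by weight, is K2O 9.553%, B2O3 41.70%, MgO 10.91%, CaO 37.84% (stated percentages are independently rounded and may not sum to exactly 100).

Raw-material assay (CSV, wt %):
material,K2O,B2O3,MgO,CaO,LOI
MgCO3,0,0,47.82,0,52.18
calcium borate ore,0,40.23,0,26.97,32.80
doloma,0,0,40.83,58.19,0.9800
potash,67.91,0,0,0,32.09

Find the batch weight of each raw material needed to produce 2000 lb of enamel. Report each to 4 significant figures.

Batch per 2000 lb enamel:
  MgCO3: 166.2 lb
  calcium borate ore: 2073 lb
  doloma: 339.7 lb
  potash: 281.3 lb
Total batch = 2860 lb; LOI loss = 860.3 lb; yield = 69.92%

The intermediate values are printed (rounded to four significant digits) at each printed step. The working math runs at exact precision in all steps — each reported number is rounded exactly once. Derived quantities (the totals, the four compositions, ignition loss, net glass mass, the yield) are recomputed from the batch weights per 2000 lb of glass in full precision precisely as stated by the problem or the answer.
Oxide-by-oxide targets in 2000 lb enamel:
  K2O: 9.553% × 2000 = 191.1 lb
  B2O3: 41.70% × 2000 = 834.0 lb
  MgO: 10.91% × 2000 = 218.2 lb
  CaO: 37.84% × 2000 = 756.8 lb
Verifying the oxide balance from the weights as reported, for the quoted basis mass (target by target, the sums agree modulo rounding of the values):
  K2O: 281.3·0.6791 = 191.0 lb (target 191.1 lb)
  B2O3: 2073·0.4023 = 834.0 lb (target 834.0 lb)
  MgO: 166.2·0.4782 + 339.7·0.4083 = 218.2 lb (target 218.2 lb)
  CaO: 2073·0.2697 + 339.7·0.5819 = 756.8 lb (target 756.8 lb)
Glass mass check: net batch after ignition = 2000 lb (per-oxide target masses sum to 2000 lb; basis as stated: 2000 lb — deltas are rounding alone).
Summing the batch: Σ batch = 2860 lb; loss to ignition Σ batch·LOI = 860.3 lb; glass ÷ batch gives a yield of 69.92%.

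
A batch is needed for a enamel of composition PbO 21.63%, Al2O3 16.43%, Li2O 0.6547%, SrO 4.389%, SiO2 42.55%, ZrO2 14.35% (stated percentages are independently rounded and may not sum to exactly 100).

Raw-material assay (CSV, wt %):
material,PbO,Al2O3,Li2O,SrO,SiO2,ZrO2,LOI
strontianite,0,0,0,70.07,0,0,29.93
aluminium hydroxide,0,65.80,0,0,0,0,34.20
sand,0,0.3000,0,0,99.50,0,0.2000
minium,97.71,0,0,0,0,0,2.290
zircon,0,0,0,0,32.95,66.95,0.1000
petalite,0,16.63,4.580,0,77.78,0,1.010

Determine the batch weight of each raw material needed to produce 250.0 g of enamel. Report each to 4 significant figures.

Working values are shown (rounded to 4 significant figures) across the worked steps. The working math maintains full precision through the solve. Each reported figure is rounded a single time; the derived quantities are re-derived in exact precision (LOI, the yield, glass mass, six oxide percentages, the totals) from the weighed amounts per 250.0 g of glass as they appear in the problem or answer text.
Target oxide masses per 250.0 g enamel:
  PbO: 21.63% × 250.0 = 54.08 g
  Al2O3: 16.43% × 250.0 = 41.08 g
  Li2O: 0.6547% × 250.0 = 1.637 g
  SrO: 4.389% × 250.0 = 10.97 g
  SiO2: 42.55% × 250.0 = 106.4 g
  ZrO2: 14.35% × 250.0 = 35.88 g
Sums-versus-targets review with the batch weights as given, under the basis named above (sum by sum, the targets are met inside rounding margins):
  PbO: 55.34·0.9771 = 54.07 g (target 54.08 g)
  Al2O3: 53.11·0.6580 + 61.23·0.003000 + 35.74·0.1663 = 41.07 g (target 41.08 g)
  Li2O: 35.74·0.04580 = 1.637 g (target 1.637 g)
  SrO: 15.66·0.7007 = 10.97 g (target 10.97 g)
  SiO2: 61.23·0.9950 + 53.58·0.3295 + 35.74·0.7778 = 106.4 g (target 106.4 g)
  ZrO2: 53.58·0.6695 = 35.87 g (target 35.88 g)
Auditing the glass mass value: whole batch net of LOI = 250.0 g (the Σ of target masses is 250.0 g; the stated basis being 250.0 g — any gap is answer rounding).
Whole-batch sum: Σ batch = 274.7 g; LOI removed, Σ of batch·LOI: 24.65 g; glass ÷ batch gives a yield of 91.02%.

Batch per 250.0 g enamel:
  strontianite: 15.66 g
  aluminium hydroxide: 53.11 g
  sand: 61.23 g
  minium: 55.34 g
  zircon: 53.58 g
  petalite: 35.74 g
Total batch = 274.7 g; LOI loss = 24.65 g; yield = 91.02%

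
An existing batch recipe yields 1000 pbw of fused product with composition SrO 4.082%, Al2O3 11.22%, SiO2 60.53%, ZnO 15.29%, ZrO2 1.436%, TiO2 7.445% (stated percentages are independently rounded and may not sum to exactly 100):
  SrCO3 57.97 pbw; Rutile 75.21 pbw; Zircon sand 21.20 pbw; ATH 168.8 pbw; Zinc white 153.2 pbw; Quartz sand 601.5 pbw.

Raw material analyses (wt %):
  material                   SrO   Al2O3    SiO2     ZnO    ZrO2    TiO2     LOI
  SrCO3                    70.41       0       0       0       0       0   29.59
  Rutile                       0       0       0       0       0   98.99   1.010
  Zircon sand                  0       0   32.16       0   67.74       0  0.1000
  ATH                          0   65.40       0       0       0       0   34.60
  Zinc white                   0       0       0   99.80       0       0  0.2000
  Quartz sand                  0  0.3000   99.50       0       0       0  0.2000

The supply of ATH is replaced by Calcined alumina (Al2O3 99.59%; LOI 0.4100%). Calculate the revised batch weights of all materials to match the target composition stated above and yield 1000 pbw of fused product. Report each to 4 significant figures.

Revised batch per 1000 pbw fused product:
  SrCO3: 57.97 pbw
  Rutile: 75.21 pbw
  Zircon sand: 21.20 pbw
  Calcined alumina: 110.9 pbw
  Zinc white: 153.2 pbw
  Quartz sand: 601.5 pbw
Total batch = 1020 pbw; LOI loss = 19.90 pbw

Each numeric step maintains full float precision throughout. In-progress results are printed (rounded to four significant digits) between the steps; each reported number receives exactly one rounding — the derived quantities are carried in full float precision (net glass mass, the totals, ignition loss, yield, the six compositions) starting from the weights at 1000 pbw of glass, as written in the problem or answer text.
Oxide-by-oxide targets in 1000 pbw fused product:
  SrO: 4.082% × 1000 = 40.82 pbw
  Al2O3: 11.22% × 1000 = 112.2 pbw
  SiO2: 60.53% × 1000 = 605.3 pbw
  ZnO: 15.29% × 1000 = 152.9 pbw
  ZrO2: 1.436% × 1000 = 14.36 pbw
  TiO2: 7.445% × 1000 = 74.45 pbw
Mass-balance tally per oxide per the reported batch figures, against the basis in use (target by target, the sums agree given rounding of the digits):
  SrO: 57.97·0.7041 = 40.82 pbw (target 40.82 pbw)
  Al2O3: 110.9·0.9959 + 601.5·0.003000 = 112.2 pbw (target 112.2 pbw)
  SiO2: 21.20·0.3216 + 601.5·0.9950 = 605.3 pbw (target 605.3 pbw)
  ZnO: 153.2·0.9980 = 152.9 pbw (target 152.9 pbw)
  ZrO2: 21.20·0.6774 = 14.36 pbw (target 14.36 pbw)
  TiO2: 75.21·0.9899 = 74.45 pbw (target 74.45 pbw)
Glass-mass closure: batch total minus LOI = 1000 pbw (per-oxide target masses sum to 1000 pbw; stated basis 1000 pbw — a pure rounding effect).
Batch total: Σ batch = 1020 pbw; ignition loss, Σ(batch × LOI) = 19.90 pbw; glass ÷ batch gives a yield of 98.05%.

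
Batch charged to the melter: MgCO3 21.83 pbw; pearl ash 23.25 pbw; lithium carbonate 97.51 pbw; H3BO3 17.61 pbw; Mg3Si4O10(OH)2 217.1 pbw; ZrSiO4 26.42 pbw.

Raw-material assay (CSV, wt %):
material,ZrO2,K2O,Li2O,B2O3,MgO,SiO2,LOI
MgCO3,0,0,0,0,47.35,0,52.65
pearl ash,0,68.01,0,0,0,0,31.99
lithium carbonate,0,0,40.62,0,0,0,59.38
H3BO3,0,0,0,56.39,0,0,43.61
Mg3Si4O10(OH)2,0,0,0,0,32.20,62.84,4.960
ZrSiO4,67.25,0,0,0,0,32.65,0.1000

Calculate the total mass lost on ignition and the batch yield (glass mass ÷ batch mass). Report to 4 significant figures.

Rounding to four significant figures extends to every mid-chain value as printed. The whole derivation holds full float precision through the solve; each reported value is rounded once only — all derived quantities, including the totals, yield, six oxide percentages, glass mass, ignition loss, are recomputed starting from the weights at 308.4 pbw of glass in exact precision exactly as printed in question or answer.
Each material's LOI contribution:
  MgCO3: 21.83 × 0.5265 = 11.49 pbw
  pearl ash: 23.25 × 0.3199 = 7.438 pbw
  lithium carbonate: 97.51 × 0.5938 = 57.90 pbw
  H3BO3: 17.61 × 0.4361 = 7.680 pbw
  Mg3Si4O10(OH)2: 217.1 × 0.04960 = 10.77 pbw
  ZrSiO4: 26.42 × 0.001000 = 0.02642 pbw
Total LOI = 95.31 pbw
Glass = batch − LOI = 403.7 − 95.31 = 308.4 pbw

LOI loss = 95.31 pbw; glass = 308.4 pbw; yield = 76.39%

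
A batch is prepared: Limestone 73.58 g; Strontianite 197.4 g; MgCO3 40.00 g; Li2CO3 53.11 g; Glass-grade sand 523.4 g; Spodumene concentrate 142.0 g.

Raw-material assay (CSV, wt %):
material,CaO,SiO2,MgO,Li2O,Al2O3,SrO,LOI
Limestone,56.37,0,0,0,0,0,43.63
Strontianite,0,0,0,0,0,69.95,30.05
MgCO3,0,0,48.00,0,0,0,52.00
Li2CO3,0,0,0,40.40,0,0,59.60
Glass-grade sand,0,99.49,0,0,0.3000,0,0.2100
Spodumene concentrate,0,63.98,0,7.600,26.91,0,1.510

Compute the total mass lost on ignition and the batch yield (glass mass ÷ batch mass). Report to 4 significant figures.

LOI loss = 147.1 g; glass = 882.4 g; yield = 85.71%

The working math holds full precision throughout — values along the way are displayed rounded to 4 significant digits alongside each step. Every reported value takes just one rounding. Derived quantities are rebuilt from the batch weights at 882.4 g of glass at exact precision (six oxide percentages, yield, LOI, totals, net glass mass) as they appear in the question or the answer.
LOI of each material in turn:
  Limestone: 73.58 × 0.4363 = 32.10 g
  Strontianite: 197.4 × 0.3005 = 59.32 g
  MgCO3: 40.00 × 0.5200 = 20.80 g
  Li2CO3: 53.11 × 0.5960 = 31.65 g
  Glass-grade sand: 523.4 × 0.002100 = 1.099 g
  Spodumene concentrate: 142.0 × 0.01510 = 2.144 g
Total LOI = 147.1 g
Glass = batch − LOI = 1029 − 147.1 = 882.4 g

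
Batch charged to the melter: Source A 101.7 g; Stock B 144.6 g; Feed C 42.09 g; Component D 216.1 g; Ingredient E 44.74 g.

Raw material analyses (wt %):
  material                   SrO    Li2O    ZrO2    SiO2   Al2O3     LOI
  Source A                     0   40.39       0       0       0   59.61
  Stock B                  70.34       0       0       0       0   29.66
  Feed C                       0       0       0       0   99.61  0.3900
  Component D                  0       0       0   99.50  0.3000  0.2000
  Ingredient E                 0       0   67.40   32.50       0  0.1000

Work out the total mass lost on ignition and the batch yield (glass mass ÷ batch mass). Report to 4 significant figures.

LOI loss = 104.2 g; glass = 445.1 g; yield = 81.04%

Full float precision is maintained through every step; working values appear rounded to four significant figures as written — a single rounding yields every reported result; the derived quantities are recomputed in full precision (yield, five oxide percentages, totals, net glass mass, LOI) from the batch weights at 445.1 g of glass, as written in question or answer.
Per-material ignition loss:
  Source A: 101.7 × 0.5961 = 60.62 g
  Stock B: 144.6 × 0.2966 = 42.89 g
  Feed C: 42.09 × 0.003900 = 0.1642 g
  Component D: 216.1 × 0.002000 = 0.4322 g
  Ingredient E: 44.74 × 0.001000 = 0.04474 g
Total LOI = 104.2 g
Glass = batch − LOI = 549.2 − 104.2 = 445.1 g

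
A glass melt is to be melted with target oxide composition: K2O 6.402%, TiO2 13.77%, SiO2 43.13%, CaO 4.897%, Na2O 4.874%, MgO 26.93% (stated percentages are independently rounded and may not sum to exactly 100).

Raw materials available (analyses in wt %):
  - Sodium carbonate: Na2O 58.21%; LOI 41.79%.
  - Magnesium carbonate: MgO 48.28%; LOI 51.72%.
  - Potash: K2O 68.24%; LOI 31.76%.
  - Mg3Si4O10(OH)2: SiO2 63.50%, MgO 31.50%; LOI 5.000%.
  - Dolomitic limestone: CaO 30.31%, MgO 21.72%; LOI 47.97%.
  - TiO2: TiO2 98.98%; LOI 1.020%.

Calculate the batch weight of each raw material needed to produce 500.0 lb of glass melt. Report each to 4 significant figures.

The working math keeps full precision at every stage — the intermediate values are displayed rounded off to 4 significant figures within the worked lines; exactly one rounding is applied to each reported figure — the derived quantities are carried at full float precision (glass mass, the six compositions, the yield, totals, ignition loss) using the weight values per 500.0 lb of glass precisely as stated by the question or the answer.
Oxide-by-oxide targets in 500.0 lb glass melt:
  K2O: 6.402% × 500.0 = 32.01 lb
  TiO2: 13.77% × 500.0 = 68.85 lb
  SiO2: 43.13% × 500.0 = 215.6 lb
  CaO: 4.897% × 500.0 = 24.48 lb
  Na2O: 4.874% × 500.0 = 24.37 lb
  MgO: 26.93% × 500.0 = 134.6 lb
Mass-balance tally per oxide on the weights just shown, at the basis given (oxide sums agree with the targets given rounding of the digits):
  K2O: 46.91·0.6824 = 32.01 lb (target 32.01 lb)
  TiO2: 69.56·0.9898 = 68.85 lb (target 68.85 lb)
  SiO2: 339.6·0.6350 = 215.6 lb (target 215.6 lb)
  CaO: 80.78·0.3031 = 24.48 lb (target 24.48 lb)
  Na2O: 41.87·0.5821 = 24.37 lb (target 24.37 lb)
  MgO: 20.98·0.4828 + 339.6·0.3150 + 80.78·0.2172 = 134.6 lb (target 134.6 lb)
Glass mass check: Σ batch − LOI loss = 500.0 lb (the targets, summed, come to 500.0 lb; versus the stated basis of 500.0 lb — differing by rounding only).
Whole-batch sum: Σ batch = 599.7 lb; the LOI term Σ batch·LOI equals 99.69 lb; glass ÷ batch gives a yield of 83.38%.

Batch per 500.0 lb glass melt:
  Sodium carbonate: 41.87 lb
  Magnesium carbonate: 20.98 lb
  Potash: 46.91 lb
  Mg3Si4O10(OH)2: 339.6 lb
  Dolomitic limestone: 80.78 lb
  TiO2: 69.56 lb
Total batch = 599.7 lb; LOI loss = 99.69 lb; yield = 83.38%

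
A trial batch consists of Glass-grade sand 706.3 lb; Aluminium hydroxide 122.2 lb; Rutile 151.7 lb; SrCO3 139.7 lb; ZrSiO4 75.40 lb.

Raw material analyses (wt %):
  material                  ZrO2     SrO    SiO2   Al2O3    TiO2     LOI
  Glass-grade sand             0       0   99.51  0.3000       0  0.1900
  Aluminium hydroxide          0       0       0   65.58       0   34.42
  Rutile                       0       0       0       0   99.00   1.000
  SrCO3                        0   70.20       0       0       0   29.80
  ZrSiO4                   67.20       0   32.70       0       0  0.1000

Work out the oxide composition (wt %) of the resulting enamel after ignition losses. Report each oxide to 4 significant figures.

All internal work runs at full float precision through the solve — in-progress results are displayed with 4-significant-figure rounding alongside each step; a single rounding completes each reported number. Derived quantities, which include glass mass, the yield, LOI, totals, the five compositions, are re-derived in exact precision, as they appear in either problem or answer, starting from the weights for 1109 lb of glass.
Mass of each oxide from the mix:
  ZrO2: 75.40·0.6720 = 50.67 lb
  SrO: 139.7·0.7020 = 98.07 lb
  SiO2: 706.3·0.9951 + 75.40·0.3270 = 727.5 lb
  Al2O3: 706.3·0.003000 + 122.2·0.6558 = 82.26 lb
  TiO2: 151.7·0.9900 = 150.2 lb
LOI: 706.3·0.001900 + 122.2·0.3442 + 151.7·0.01000 + 139.7·0.2980 + 75.40·0.001000 = 86.63 lb
Glass mass = batch − LOI = 1195 − 86.63 = 1109 lb (the oxide masses sum to this)
wt % = oxide mass / glass mass × 100

Glass mass = 1109 lb (batch 1195 − LOI 86.63).
Composition: ZrO2 4.570%, SrO 8.846%, SiO2 65.62%, Al2O3 7.419%, TiO2 13.55%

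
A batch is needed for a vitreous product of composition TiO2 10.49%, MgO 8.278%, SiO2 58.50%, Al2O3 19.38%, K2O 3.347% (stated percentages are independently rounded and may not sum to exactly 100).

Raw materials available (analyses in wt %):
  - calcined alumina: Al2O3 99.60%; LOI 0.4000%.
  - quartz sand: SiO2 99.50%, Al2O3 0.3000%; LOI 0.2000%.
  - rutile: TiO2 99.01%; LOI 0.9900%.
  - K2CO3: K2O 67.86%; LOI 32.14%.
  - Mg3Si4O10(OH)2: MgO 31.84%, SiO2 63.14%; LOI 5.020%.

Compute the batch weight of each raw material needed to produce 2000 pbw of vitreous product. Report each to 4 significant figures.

In-progress results appear with 4-significant-digit rounding in the working. All internal work runs at exact precision through every step. A single rounding yields each reported number. All derived quantities, including net glass mass, ignition loss, totals, the five compositions, yield, are computed using the weight values per 2000 pbw of glass at full precision, as set out in problem or answer.
Target masses of each oxide per 2000 pbw vitreous product:
  TiO2: 10.49% × 2000 = 209.8 pbw
  MgO: 8.278% × 2000 = 165.6 pbw
  SiO2: 58.50% × 2000 = 1170 pbw
  Al2O3: 19.38% × 2000 = 387.6 pbw
  K2O: 3.347% × 2000 = 66.94 pbw
Per-oxide balance check applying the batch weights above, versus the basis set out (sum by sum, the targets are met exact up to rounding of places):
  TiO2: 211.9·0.9901 = 209.8 pbw (target 209.8 pbw)
  MgO: 520.0·0.3184 = 165.6 pbw (target 165.6 pbw)
  SiO2: 845.9·0.9950 + 520.0·0.6314 = 1170 pbw (target 1170 pbw)
  Al2O3: 386.6·0.9960 + 845.9·0.003000 = 387.6 pbw (target 387.6 pbw)
  K2O: 98.64·0.6786 = 66.94 pbw (target 66.94 pbw)
Glass-mass sanity pass: the batch minus its LOI: 2000 pbw (the Σ of target masses is 2000 pbw; the stated basis being 2000 pbw — gaps are rounding artifacts).
Whole-batch sum: Σ batch = 2063 pbw; LOI removed, Σ of batch·LOI: 63.14 pbw; yield, glass over the total, = 96.94%.

Batch per 2000 pbw vitreous product:
  calcined alumina: 386.6 pbw
  quartz sand: 845.9 pbw
  rutile: 211.9 pbw
  K2CO3: 98.64 pbw
  Mg3Si4O10(OH)2: 520.0 pbw
Total batch = 2063 pbw; LOI loss = 63.14 pbw; yield = 96.94%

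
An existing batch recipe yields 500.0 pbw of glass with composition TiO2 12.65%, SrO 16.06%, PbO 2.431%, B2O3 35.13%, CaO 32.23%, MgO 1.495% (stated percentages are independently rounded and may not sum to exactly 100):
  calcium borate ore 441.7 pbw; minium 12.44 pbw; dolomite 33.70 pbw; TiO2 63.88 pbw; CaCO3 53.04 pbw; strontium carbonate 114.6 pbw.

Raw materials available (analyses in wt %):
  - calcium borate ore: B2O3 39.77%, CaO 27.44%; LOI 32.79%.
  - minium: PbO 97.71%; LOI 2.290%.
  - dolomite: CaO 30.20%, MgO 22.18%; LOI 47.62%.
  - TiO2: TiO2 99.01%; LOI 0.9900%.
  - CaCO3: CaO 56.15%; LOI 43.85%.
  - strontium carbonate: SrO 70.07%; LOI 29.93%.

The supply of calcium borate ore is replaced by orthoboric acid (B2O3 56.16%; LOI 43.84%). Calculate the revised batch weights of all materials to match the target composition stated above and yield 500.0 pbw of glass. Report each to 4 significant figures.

Revised batch per 500.0 pbw glass:
  orthoboric acid: 312.8 pbw
  minium: 12.44 pbw
  dolomite: 33.70 pbw
  TiO2: 63.88 pbw
  CaCO3: 268.9 pbw
  strontium carbonate: 114.6 pbw
Total batch = 806.3 pbw; LOI loss = 306.3 pbw

Values along the way are shown, with 4-significant-digit rounding, between the steps — full precision is held in all steps — each reported result includes exactly one rounding — derived quantities are rebuilt at full precision (LOI, the six compositions, the yield, totals, glass mass) from the batch weights on 500.0 pbw of glass as given in the problem or the answer.
The oxide mass targets at 500.0 pbw glass:
  TiO2: 12.65% × 500.0 = 63.25 pbw
  SrO: 16.06% × 500.0 = 80.30 pbw
  PbO: 2.431% × 500.0 = 12.16 pbw
  B2O3: 35.13% × 500.0 = 175.6 pbw
  CaO: 32.23% × 500.0 = 161.1 pbw
  MgO: 1.495% × 500.0 = 7.475 pbw
Per-oxide balance check given the weights on record, under the basis named above (summed amounts equal target values within answer rounding):
  TiO2: 63.88·0.9901 = 63.25 pbw (target 63.25 pbw)
  SrO: 114.6·0.7007 = 80.30 pbw (target 80.30 pbw)
  PbO: 12.44·0.9771 = 12.16 pbw (target 12.16 pbw)
  B2O3: 312.8·0.5616 = 175.7 pbw (target 175.6 pbw)
  CaO: 33.70·0.3020 + 268.9·0.5615 = 161.2 pbw (target 161.1 pbw)
  MgO: 33.70·0.2218 = 7.475 pbw (target 7.475 pbw)
Glass-mass sanity pass: total batch − LOI = 500.0 pbw (per-oxide target masses sum to 500.0 pbw; with the basis standing at 500.0 pbw — a pure rounding effect).
Total batch = Σ batch = 806.3 pbw; LOI removed, Σ of batch·LOI: 306.3 pbw; yield, glass over the total, = 62.01%.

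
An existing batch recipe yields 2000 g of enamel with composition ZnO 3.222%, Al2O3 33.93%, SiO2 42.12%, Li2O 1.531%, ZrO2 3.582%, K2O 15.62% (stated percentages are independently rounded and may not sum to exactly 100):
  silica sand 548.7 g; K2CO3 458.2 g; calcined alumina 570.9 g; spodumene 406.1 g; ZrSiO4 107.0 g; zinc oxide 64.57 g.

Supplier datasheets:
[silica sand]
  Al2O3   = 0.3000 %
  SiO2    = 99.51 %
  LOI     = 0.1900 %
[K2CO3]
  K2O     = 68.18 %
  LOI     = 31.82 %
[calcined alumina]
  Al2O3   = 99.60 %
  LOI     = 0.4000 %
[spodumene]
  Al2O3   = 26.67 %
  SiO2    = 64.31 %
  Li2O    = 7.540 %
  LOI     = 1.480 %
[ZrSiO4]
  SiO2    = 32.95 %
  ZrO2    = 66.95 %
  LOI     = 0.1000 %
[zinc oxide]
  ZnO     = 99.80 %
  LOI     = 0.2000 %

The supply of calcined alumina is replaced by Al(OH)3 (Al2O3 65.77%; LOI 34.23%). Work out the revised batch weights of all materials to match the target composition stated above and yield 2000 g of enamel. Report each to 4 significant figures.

Revised batch per 2000 g enamel:
  silica sand: 548.7 g
  K2CO3: 458.2 g
  Al(OH)3: 864.6 g
  spodumene: 406.1 g
  ZrSiO4: 107.0 g
  zinc oxide: 64.57 g
Total batch = 2449 g; LOI loss = 449.0 g

Mid-chain values are displayed rounded to 4 significant digits within the worked lines — every computation carries exact precision from start to finish; every reported figure is rounded just once — derived quantities, including the six compositions, the yield, ignition loss, net glass mass, the totals, are computed from the weighed amounts on 2000 g of glass at full precision as set out in the problem or answer text.
Target oxide masses per 2000 g enamel:
  ZnO: 3.222% × 2000 = 64.44 g
  Al2O3: 33.93% × 2000 = 678.6 g
  SiO2: 42.12% × 2000 = 842.4 g
  Li2O: 1.531% × 2000 = 30.62 g
  ZrO2: 3.582% × 2000 = 71.64 g
  K2O: 15.62% × 2000 = 312.4 g
Oxide-by-oxide audit from the weights as reported, under the basis named above (delivered sums recover each target given rounding of the digits):
  ZnO: 64.57·0.9980 = 64.44 g (target 64.44 g)
  Al2O3: 548.7·0.003000 + 864.6·0.6577 + 406.1·0.2667 = 678.6 g (target 678.6 g)
  SiO2: 548.7·0.9951 + 406.1·0.6431 + 107.0·0.3295 = 842.4 g (target 842.4 g)
  Li2O: 406.1·0.07540 = 30.62 g (target 30.62 g)
  ZrO2: 107.0·0.6695 = 71.64 g (target 71.64 g)
  K2O: 458.2·0.6818 = 312.4 g (target 312.4 g)
Glass mass check: Σ batch − LOI loss = 2000 g (targets for the oxides total 2000 g; stated basis 2000 g — differing by rounding only).
Batch grand total — Σ batch = 2449 g; the LOI term Σ batch·LOI equals 449.0 g; glass ÷ batch gives a yield of 81.67%.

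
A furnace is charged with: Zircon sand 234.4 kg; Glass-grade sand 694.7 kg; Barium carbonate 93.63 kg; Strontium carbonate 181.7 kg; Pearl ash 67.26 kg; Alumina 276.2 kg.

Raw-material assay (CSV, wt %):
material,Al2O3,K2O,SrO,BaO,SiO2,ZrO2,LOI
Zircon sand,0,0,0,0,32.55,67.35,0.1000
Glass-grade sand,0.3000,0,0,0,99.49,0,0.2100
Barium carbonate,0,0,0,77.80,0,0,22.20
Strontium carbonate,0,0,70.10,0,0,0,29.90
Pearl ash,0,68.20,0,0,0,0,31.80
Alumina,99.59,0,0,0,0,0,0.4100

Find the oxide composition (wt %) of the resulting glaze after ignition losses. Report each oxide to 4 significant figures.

Glass mass = 1449 kg (batch 1548 − LOI 99.33).
Composition: Al2O3 19.13%, K2O 3.167%, SrO 8.793%, BaO 5.029%, SiO2 52.98%, ZrO2 10.90%

The working math carries full precision at each step. Values along the way are printed (rounded to 4 significant figures) within the worked lines. Each reported number is rounded just once. Derived quantities are rebuilt in full precision (the six compositions, the totals, ignition loss, yield, glass mass) from the batch weights at 1449 kg of glass, as given in the problem or the answer.
Mass of each oxide from the mix:
  Al2O3: 694.7·0.003000 + 276.2·0.9959 = 277.2 kg
  K2O: 67.26·0.6820 = 45.87 kg
  SrO: 181.7·0.7010 = 127.4 kg
  BaO: 93.63·0.7780 = 72.84 kg
  SiO2: 234.4·0.3255 + 694.7·0.9949 = 767.5 kg
  ZrO2: 234.4·0.6735 = 157.9 kg
LOI: 234.4·0.001000 + 694.7·0.002100 + 93.63·0.2220 + 181.7·0.2990 + 67.26·0.3180 + 276.2·0.004100 = 99.33 kg
The glass mass, total less LOI, = 1548 − 99.33 = 1449 kg (equal to the oxide-mass sum)
wt % = oxide mass / glass mass × 100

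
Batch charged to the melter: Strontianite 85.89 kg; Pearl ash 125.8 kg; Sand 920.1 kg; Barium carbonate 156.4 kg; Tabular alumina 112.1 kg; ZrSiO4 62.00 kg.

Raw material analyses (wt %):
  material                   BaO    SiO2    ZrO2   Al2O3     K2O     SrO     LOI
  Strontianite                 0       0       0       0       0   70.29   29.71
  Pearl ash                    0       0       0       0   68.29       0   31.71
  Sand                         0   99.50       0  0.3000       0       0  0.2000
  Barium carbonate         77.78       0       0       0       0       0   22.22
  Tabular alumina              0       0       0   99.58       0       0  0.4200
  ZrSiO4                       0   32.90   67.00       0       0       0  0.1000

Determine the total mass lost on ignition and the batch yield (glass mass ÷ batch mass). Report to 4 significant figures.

LOI loss = 102.5 kg; glass = 1360 kg; yield = 92.99%

Rounding to four significant digits extends to every working value as displayed — the whole derivation keeps full float precision in every operation. Each reported result takes a single rounding. Derived quantities, which include yield, six oxide percentages, LOI, totals, glass mass, are recomputed in full precision, as written in problem or answer, starting from the weights at 1360 kg of glass.
Each material's LOI contribution:
  Strontianite: 85.89 × 0.2971 = 25.52 kg
  Pearl ash: 125.8 × 0.3171 = 39.89 kg
  Sand: 920.1 × 0.002000 = 1.840 kg
  Barium carbonate: 156.4 × 0.2222 = 34.75 kg
  Tabular alumina: 112.1 × 0.004200 = 0.4708 kg
  ZrSiO4: 62.00 × 0.001000 = 0.06200 kg
Total LOI = 102.5 kg
Glass = batch − LOI = 1462 − 102.5 = 1360 kg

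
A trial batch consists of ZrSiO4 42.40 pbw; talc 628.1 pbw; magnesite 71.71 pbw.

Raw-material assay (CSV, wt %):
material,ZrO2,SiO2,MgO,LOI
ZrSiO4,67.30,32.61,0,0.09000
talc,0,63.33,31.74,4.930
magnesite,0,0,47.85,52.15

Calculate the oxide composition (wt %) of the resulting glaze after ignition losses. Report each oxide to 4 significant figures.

Glass mass = 673.8 pbw (batch 742.2 − LOI 68.40).
Composition: ZrO2 4.235%, SiO2 61.09%, MgO 34.68%

Values along the way are shown rounded off to 4 significant digits across the worked steps. Every computation keeps exact precision through every step; every reported result is rounded a single time — the derived quantities, including the three compositions, yield, LOI, totals, glass mass, are rebuilt using the weight values on 673.8 pbw of glass in exact precision as written in either problem or answer.
Mass of each oxide from the mix:
  ZrO2: 42.40·0.6730 = 28.54 pbw
  SiO2: 42.40·0.3261 + 628.1·0.6333 = 411.6 pbw
  MgO: 628.1·0.3174 + 71.71·0.4785 = 233.7 pbw
LOI: 42.40·9.000e-04 + 628.1·0.04930 + 71.71·0.5215 = 68.40 pbw
Glass = total batch minus LOI = 742.2 − 68.40 = 673.8 pbw (= the summed oxide contributions)
percent by weight: oxide/glass ×100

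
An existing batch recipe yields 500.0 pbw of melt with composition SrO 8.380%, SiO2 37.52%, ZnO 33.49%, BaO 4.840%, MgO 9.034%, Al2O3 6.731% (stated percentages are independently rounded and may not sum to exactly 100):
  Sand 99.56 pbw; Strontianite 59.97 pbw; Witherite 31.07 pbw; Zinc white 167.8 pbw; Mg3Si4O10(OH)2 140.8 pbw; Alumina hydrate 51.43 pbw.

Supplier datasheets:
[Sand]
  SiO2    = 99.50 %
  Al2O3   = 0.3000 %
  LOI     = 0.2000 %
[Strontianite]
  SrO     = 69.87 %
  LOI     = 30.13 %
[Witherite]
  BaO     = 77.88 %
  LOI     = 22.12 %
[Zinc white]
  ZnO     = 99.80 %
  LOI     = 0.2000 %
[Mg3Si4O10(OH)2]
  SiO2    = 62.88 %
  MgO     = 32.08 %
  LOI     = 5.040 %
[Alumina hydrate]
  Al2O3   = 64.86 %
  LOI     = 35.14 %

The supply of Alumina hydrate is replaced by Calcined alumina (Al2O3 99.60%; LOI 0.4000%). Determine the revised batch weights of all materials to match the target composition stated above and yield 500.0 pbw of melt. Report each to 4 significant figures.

Revised batch per 500.0 pbw melt:
  Sand: 99.56 pbw
  Strontianite: 59.97 pbw
  Witherite: 31.07 pbw
  Zinc white: 167.8 pbw
  Mg3Si4O10(OH)2: 140.8 pbw
  Calcined alumina: 33.49 pbw
Total batch = 532.7 pbw; LOI loss = 32.71 pbw

The intermediate values are shown, rounded to four significant digits, in the printout; all internal work carries full precision from first step to last — each reported figure includes exactly one rounding — all derived quantities are rebuilt from the batch weights per 500.0 pbw of glass in full float precision (LOI, totals, six oxide percentages, yield, net glass mass), precisely as stated by the question or the answer.
Oxide mass targets, per 500.0 pbw melt:
  SrO: 8.380% × 500.0 = 41.90 pbw
  SiO2: 37.52% × 500.0 = 187.6 pbw
  ZnO: 33.49% × 500.0 = 167.4 pbw
  BaO: 4.840% × 500.0 = 24.20 pbw
  MgO: 9.034% × 500.0 = 45.17 pbw
  Al2O3: 6.731% × 500.0 = 33.66 pbw
Verifying the oxide balance using the reported weights, under the basis named above (oxide sums agree with the targets once rounding is allowed for):
  SrO: 59.97·0.6987 = 41.90 pbw (target 41.90 pbw)
  SiO2: 99.56·0.9950 + 140.8·0.6288 = 187.6 pbw (target 187.6 pbw)
  ZnO: 167.8·0.9980 = 167.5 pbw (target 167.4 pbw)
  BaO: 31.07·0.7788 = 24.20 pbw (target 24.20 pbw)
  MgO: 140.8·0.3208 = 45.17 pbw (target 45.17 pbw)
  Al2O3: 99.56·0.003000 + 33.49·0.9960 = 33.65 pbw (target 33.66 pbw)
The glass-mass cross-check: batch Σ − ignition loss = 500.0 pbw (per-oxide target masses sum to 500.0 pbw; with the basis standing at 500.0 pbw — rounding explains the deltas).
Adding the batch up: Σ batch = 532.7 pbw; the LOI term Σ batch·LOI equals 32.71 pbw; glass ÷ batch gives a yield of 93.86%.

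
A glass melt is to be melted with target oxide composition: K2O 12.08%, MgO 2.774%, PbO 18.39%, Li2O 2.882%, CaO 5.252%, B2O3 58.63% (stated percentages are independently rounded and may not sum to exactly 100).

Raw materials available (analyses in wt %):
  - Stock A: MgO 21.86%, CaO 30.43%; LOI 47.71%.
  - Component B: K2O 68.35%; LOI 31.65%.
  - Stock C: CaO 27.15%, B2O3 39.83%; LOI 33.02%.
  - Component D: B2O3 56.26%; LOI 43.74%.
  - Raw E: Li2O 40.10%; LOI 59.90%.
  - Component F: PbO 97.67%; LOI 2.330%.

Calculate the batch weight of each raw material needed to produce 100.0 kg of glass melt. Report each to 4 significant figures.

Intermediates are displayed with 4-significant-figure rounding at each printed step — every computation maintains full precision at all times. A single rounding produces each reported result. All derived quantities (yield, the six compositions, totals, glass mass, ignition loss) are carried in exact precision starting from the weights at 100.0 kg of glass as given in the question or the answer.
Target oxide masses per 100.0 kg glass melt:
  K2O: 12.08% × 100.0 = 12.08 kg
  MgO: 2.774% × 100.0 = 2.774 kg
  PbO: 18.39% × 100.0 = 18.39 kg
  Li2O: 2.882% × 100.0 = 2.882 kg
  CaO: 5.252% × 100.0 = 5.252 kg
  B2O3: 58.63% × 100.0 = 58.63 kg
Balance tally, oxide-wise, using the reported weights, for the quoted basis mass (target by target, the sums agree net of answer rounding effects):
  K2O: 17.67·0.6835 = 12.08 kg (target 12.08 kg)
  MgO: 12.69·0.2186 = 2.774 kg (target 2.774 kg)
  PbO: 18.83·0.9767 = 18.39 kg (target 18.39 kg)
  Li2O: 7.187·0.4010 = 2.882 kg (target 2.882 kg)
  CaO: 12.69·0.3043 + 5.121·0.2715 = 5.252 kg (target 5.252 kg)
  B2O3: 5.121·0.3983 + 100.6·0.5626 = 58.64 kg (target 58.63 kg)
Glass-mass closure: Σ batch − LOI loss = 100.0 kg (targets for the oxides total 100.0 kg; basis as stated: 100.0 kg — differing by rounding only).
Whole-batch sum: Σ batch = 162.1 kg; LOI removed, Σ of batch·LOI: 62.08 kg; the yield ratio, glass ÷ batch: 61.70%.

Batch per 100.0 kg glass melt:
  Stock A: 12.69 kg
  Component B: 17.67 kg
  Stock C: 5.121 kg
  Component D: 100.6 kg
  Raw E: 7.187 kg
  Component F: 18.83 kg
Total batch = 162.1 kg; LOI loss = 62.08 kg; yield = 61.70%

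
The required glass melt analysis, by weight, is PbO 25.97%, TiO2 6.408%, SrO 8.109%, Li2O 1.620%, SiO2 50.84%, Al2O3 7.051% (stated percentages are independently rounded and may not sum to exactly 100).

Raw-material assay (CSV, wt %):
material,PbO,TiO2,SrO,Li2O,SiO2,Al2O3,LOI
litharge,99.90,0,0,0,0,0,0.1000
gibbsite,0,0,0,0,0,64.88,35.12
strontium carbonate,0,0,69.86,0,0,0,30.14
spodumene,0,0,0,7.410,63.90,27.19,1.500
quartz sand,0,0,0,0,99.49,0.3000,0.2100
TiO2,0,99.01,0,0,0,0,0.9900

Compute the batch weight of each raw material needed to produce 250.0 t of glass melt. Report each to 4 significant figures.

Intermediates are shown rounded to 4 significant digits in the printout — every computation runs at full float precision in every operation — each reported number carries a single rounding — the derived quantities (the totals, the six compositions, glass mass, the yield, LOI) are recomputed using the weight values at 250.0 t of glass at full precision as set out in the problem or answer text.
Target masses of each oxide per 250.0 t glass melt:
  PbO: 25.97% × 250.0 = 64.92 t
  TiO2: 6.408% × 250.0 = 16.02 t
  SrO: 8.109% × 250.0 = 20.27 t
  Li2O: 1.620% × 250.0 = 4.050 t
  SiO2: 50.84% × 250.0 = 127.1 t
  Al2O3: 7.051% × 250.0 = 17.63 t
Per-oxide balance check working from each reported weight, under the basis named above (every target is met by its sum up to rounding of the answer):
  PbO: 64.99·0.9990 = 64.93 t (target 64.92 t)
  TiO2: 16.18·0.9901 = 16.02 t (target 16.02 t)
  SrO: 29.02·0.6986 = 20.27 t (target 20.27 t)
  Li2O: 54.66·0.07410 = 4.050 t (target 4.050 t)
  SiO2: 54.66·0.6390 + 92.65·0.9949 = 127.1 t (target 127.1 t)
  Al2O3: 3.836·0.6488 + 54.66·0.2719 + 92.65·0.003000 = 17.63 t (target 17.63 t)
Glass-mass closure: batch Σ − ignition loss = 250.0 t (the targets, summed, come to 250.0 t; stated basis 250.0 t — differing by rounding only).
Total batch = Σ batch = 261.3 t; ignition loss, Σ(batch × LOI) = 11.33 t; glass ÷ batch gives a yield of 95.66%.

Batch per 250.0 t glass melt:
  litharge: 64.99 t
  gibbsite: 3.836 t
  strontium carbonate: 29.02 t
  spodumene: 54.66 t
  quartz sand: 92.65 t
  TiO2: 16.18 t
Total batch = 261.3 t; LOI loss = 11.33 t; yield = 95.66%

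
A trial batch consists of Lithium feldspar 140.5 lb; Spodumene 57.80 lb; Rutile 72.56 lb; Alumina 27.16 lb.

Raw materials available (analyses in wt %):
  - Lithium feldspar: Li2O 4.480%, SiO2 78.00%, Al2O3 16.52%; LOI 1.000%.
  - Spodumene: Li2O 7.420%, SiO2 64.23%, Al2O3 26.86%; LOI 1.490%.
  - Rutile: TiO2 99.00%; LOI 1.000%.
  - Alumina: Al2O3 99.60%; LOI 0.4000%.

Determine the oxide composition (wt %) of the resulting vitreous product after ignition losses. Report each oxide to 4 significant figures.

In-progress results appear rounded to four significant figures in the printout; the whole derivation maintains full precision through every step. Exactly one rounding lands on every reported figure — all derived quantities, which include four oxide percentages, yield, ignition loss, glass mass, totals, are computed in full float precision, as set out in either problem or answer, from the batch weights per 294.9 lb of glass.
What the batch supplies per oxide:
  TiO2: 72.56·0.9900 = 71.83 lb
  Li2O: 140.5·0.04480 + 57.80·0.07420 = 10.58 lb
  SiO2: 140.5·0.7800 + 57.80·0.6423 = 146.7 lb
  Al2O3: 140.5·0.1652 + 57.80·0.2686 + 27.16·0.9960 = 65.79 lb
LOI: 140.5·0.01000 + 57.80·0.01490 + 72.56·0.01000 + 27.16·0.004000 = 3.100 lb
Resulting glass, batch − LOI: 298.0 − 3.100 = 294.9 lb (= the summed oxide contributions)
each oxide over glass, ×100, is wt %

Glass mass = 294.9 lb (batch 298.0 − LOI 3.100).
Composition: TiO2 24.36%, Li2O 3.588%, SiO2 49.75%, Al2O3 22.31%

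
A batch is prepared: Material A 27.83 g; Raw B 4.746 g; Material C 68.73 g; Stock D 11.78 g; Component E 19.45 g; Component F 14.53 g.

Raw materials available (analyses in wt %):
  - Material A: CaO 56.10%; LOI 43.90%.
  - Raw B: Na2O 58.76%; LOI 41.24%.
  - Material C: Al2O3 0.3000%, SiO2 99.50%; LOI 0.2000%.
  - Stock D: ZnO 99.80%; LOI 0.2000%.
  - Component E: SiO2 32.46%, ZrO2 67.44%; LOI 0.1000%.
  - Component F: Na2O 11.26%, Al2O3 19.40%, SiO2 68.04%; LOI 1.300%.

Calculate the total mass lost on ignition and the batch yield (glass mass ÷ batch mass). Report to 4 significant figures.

LOI loss = 14.54 g; glass = 132.5 g; yield = 90.11%

Mid-chain values are displayed, rounded to four significant figures, alongside each step. The working math runs at full precision through every step — each reported figure takes just one rounding. All derived quantities, including net glass mass, ignition loss, yield, totals, the six compositions, are computed from the batch weights at 132.5 g of glass at full precision as quoted within question or answer.
Loss on ignition, line by line:
  Material A: 27.83 × 0.4390 = 12.22 g
  Raw B: 4.746 × 0.4124 = 1.957 g
  Material C: 68.73 × 0.002000 = 0.1375 g
  Stock D: 11.78 × 0.002000 = 0.02356 g
  Component E: 19.45 × 0.001000 = 0.01945 g
  Component F: 14.53 × 0.01300 = 0.1889 g
Total LOI = 14.54 g
Glass = batch − LOI = 147.1 − 14.54 = 132.5 g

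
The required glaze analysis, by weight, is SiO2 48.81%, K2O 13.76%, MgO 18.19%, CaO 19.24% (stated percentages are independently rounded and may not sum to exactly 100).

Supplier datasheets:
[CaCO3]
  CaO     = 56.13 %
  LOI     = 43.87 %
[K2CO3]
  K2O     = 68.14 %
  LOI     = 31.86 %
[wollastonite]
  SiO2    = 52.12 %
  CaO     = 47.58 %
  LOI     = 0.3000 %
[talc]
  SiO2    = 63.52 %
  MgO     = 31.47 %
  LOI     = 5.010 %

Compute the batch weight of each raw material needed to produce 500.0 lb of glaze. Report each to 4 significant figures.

All internal work holds full float precision at all times; rounding to 4 significant figures applies to every intermediate as shown — each reported figure includes exactly one rounding — the derived quantities, which include the four compositions, the totals, the yield, glass mass, ignition loss, are rebuilt at full float precision, as set out in the problem or the answer, starting from the weights for 500.0 lb of glass.
Target oxide masses per 500.0 lb glaze:
  SiO2: 48.81% × 500.0 = 244.0 lb
  K2O: 13.76% × 500.0 = 68.80 lb
  MgO: 18.19% × 500.0 = 90.95 lb
  CaO: 19.24% × 500.0 = 96.20 lb
Mass-balance tally per oxide from the weights as reported, per the basis as stated (sums match the target masses modulo rounding of the values):
  SiO2: 116.0·0.5212 + 289.0·0.6352 = 244.0 lb (target 244.0 lb)
  K2O: 101.0·0.6814 = 68.82 lb (target 68.80 lb)
  MgO: 289.0·0.3147 = 90.95 lb (target 90.95 lb)
  CaO: 73.03·0.5613 + 116.0·0.4758 = 96.18 lb (target 96.20 lb)
Auditing the glass mass value: net batch after ignition = 500.0 lb (targets for the oxides total 500.0 lb; against the stated basis, 500.0 lb — a pure rounding effect).
Adding the batch up: Σ batch = 579.0 lb; the LOI term Σ batch·LOI equals 79.04 lb; as yield: glass ÷ batch → 86.35%.

Batch per 500.0 lb glaze:
  CaCO3: 73.03 lb
  K2CO3: 101.0 lb
  wollastonite: 116.0 lb
  talc: 289.0 lb
Total batch = 579.0 lb; LOI loss = 79.04 lb; yield = 86.35%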